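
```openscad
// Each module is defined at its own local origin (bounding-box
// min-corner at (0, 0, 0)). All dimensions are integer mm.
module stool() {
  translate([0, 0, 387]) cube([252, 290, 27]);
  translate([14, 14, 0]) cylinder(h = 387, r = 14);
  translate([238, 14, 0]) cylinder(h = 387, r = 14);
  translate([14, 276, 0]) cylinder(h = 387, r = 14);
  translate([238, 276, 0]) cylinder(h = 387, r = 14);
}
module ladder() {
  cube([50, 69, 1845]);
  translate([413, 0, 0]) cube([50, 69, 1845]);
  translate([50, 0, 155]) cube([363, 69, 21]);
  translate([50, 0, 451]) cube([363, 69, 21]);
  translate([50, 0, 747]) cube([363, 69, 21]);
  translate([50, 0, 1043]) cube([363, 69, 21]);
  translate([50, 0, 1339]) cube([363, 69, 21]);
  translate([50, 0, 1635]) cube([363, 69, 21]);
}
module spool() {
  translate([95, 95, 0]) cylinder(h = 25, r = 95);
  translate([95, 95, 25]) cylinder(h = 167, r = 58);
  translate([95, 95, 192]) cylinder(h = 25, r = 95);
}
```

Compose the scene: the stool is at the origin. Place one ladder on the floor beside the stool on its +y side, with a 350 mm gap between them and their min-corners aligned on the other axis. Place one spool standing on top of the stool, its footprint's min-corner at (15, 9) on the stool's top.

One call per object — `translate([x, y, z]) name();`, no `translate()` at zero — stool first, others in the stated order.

stool();
translate([0, 640, 0]) ladder();
translate([15, 9, 414]) spool();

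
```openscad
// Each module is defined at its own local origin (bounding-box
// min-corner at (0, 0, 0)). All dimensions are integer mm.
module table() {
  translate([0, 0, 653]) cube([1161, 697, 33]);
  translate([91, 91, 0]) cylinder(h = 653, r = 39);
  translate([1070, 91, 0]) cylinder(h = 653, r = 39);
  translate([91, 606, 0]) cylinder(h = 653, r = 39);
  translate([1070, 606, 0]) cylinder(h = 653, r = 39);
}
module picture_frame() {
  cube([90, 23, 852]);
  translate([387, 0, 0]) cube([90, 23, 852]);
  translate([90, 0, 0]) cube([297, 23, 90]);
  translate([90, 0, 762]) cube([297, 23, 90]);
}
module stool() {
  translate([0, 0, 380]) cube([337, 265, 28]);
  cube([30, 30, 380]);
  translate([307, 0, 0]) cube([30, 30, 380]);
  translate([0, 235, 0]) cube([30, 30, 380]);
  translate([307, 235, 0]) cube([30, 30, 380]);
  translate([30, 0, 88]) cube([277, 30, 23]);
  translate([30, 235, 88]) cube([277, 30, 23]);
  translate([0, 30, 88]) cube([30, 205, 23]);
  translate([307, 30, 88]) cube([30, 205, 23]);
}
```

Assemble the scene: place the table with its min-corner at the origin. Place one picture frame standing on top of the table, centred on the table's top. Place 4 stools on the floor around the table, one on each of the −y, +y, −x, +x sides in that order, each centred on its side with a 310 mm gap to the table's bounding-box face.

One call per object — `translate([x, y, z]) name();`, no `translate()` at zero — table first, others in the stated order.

table();
translate([342, 337, 686]) picture_frame();
translate([412, -575, 0]) stool();
translate([412, 1007, 0]) stool();
translate([-647, 216, 0]) stool();
translate([1471, 216, 0]) stool();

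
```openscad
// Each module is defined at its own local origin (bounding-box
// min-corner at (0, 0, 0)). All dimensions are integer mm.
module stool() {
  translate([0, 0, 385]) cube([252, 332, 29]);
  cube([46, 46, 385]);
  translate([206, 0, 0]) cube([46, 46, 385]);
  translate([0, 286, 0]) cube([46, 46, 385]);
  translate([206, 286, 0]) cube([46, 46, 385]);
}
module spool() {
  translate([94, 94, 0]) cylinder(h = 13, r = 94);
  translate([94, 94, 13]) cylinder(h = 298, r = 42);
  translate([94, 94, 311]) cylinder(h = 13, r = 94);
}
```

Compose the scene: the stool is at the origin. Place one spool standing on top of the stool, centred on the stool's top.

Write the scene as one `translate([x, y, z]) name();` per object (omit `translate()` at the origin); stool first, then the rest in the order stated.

stool();
translate([32, 72, 414]) spool();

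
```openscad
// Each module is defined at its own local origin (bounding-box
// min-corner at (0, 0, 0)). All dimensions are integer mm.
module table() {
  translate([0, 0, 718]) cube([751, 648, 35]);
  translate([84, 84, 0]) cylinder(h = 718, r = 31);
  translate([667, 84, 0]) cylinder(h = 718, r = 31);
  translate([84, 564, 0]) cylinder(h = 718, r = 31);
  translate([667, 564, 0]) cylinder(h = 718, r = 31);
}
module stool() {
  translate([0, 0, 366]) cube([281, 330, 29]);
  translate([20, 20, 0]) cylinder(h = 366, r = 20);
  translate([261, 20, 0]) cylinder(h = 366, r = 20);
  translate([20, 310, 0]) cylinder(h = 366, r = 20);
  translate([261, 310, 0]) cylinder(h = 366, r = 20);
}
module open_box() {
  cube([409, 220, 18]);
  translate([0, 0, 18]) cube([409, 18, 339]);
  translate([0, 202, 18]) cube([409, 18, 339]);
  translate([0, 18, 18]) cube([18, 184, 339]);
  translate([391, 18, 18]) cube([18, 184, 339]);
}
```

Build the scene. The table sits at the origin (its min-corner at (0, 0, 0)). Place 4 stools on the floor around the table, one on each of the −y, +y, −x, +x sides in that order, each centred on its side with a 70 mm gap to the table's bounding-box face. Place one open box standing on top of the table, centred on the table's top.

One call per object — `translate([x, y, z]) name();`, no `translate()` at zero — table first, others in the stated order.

table();
translate([235, -400, 0]) stool();
translate([235, 718, 0]) stool();
translate([-351, 159, 0]) stool();
translate([821, 159, 0]) stool();
translate([171, 214, 753]) open_box();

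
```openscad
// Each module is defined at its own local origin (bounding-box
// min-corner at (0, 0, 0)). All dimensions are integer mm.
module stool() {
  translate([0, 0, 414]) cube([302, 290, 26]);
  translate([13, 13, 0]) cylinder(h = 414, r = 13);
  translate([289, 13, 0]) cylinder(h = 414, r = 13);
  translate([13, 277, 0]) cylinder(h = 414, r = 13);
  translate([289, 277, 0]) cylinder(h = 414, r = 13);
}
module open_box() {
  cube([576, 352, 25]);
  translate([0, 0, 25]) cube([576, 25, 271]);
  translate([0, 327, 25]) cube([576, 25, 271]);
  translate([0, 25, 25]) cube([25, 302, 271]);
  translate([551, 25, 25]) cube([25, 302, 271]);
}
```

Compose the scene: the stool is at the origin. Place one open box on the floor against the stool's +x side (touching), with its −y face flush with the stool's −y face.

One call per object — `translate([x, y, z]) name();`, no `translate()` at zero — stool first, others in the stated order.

stool();
translate([302, 0, 0]) open_box();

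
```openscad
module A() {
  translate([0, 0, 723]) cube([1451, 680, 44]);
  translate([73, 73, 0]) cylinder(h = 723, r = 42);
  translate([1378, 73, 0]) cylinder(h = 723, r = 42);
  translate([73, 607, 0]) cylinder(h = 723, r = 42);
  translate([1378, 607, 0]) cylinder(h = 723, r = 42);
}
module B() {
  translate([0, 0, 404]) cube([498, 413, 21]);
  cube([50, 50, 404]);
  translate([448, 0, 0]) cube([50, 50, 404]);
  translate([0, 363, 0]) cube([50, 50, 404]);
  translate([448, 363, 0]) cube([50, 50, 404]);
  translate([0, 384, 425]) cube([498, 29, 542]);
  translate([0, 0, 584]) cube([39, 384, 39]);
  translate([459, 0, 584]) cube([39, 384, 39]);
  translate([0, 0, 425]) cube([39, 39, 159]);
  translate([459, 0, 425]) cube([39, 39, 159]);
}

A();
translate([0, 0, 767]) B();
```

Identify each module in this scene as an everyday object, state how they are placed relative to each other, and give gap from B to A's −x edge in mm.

A is a table. B is a chair. The chair is on top of the table. The gap from the chair to the table's −x edge is 0 mm.

The chair's min-x is at 0; the table's min-x is 0; gap = 0 mm.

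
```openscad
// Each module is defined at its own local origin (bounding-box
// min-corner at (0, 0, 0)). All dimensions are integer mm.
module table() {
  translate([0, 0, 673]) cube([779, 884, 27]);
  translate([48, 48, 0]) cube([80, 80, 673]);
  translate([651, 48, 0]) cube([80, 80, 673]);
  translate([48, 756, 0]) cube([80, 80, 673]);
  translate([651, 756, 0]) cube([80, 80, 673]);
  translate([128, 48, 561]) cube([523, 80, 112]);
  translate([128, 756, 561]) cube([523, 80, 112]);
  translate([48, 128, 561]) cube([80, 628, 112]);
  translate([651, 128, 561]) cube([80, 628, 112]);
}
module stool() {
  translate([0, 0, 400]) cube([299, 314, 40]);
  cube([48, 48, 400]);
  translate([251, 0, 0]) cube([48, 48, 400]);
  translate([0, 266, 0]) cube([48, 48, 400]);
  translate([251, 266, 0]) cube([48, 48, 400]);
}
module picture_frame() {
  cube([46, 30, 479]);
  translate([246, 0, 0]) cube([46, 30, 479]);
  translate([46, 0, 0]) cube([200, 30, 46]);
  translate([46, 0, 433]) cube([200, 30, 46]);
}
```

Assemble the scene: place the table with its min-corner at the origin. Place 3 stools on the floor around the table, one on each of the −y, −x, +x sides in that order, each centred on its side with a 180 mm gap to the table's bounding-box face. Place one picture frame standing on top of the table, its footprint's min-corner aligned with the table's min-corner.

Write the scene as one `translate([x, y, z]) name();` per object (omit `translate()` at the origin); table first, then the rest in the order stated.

table();
translate([240, -494, 0]) stool();
translate([-479, 285, 0]) stool();
translate([959, 285, 0]) stool();
translate([0, 0, 700]) picture_frame();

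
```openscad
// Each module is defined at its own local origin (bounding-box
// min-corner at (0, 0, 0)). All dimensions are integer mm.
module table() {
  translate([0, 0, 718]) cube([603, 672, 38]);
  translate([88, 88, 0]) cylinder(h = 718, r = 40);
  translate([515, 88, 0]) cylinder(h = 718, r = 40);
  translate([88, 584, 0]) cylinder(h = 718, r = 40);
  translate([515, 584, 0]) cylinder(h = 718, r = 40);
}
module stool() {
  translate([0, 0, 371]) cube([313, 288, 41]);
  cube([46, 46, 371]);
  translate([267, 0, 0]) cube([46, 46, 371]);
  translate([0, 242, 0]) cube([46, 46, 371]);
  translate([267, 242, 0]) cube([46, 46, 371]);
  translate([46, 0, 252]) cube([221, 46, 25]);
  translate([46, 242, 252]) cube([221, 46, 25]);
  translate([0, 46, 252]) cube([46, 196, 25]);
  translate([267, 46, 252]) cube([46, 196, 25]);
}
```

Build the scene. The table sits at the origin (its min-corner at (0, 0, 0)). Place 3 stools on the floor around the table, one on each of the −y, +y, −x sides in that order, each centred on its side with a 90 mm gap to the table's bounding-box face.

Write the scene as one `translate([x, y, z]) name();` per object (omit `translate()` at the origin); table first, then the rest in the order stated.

table();
translate([145, -378, 0]) stool();
translate([145, 762, 0]) stool();
translate([-403, 192, 0]) stool();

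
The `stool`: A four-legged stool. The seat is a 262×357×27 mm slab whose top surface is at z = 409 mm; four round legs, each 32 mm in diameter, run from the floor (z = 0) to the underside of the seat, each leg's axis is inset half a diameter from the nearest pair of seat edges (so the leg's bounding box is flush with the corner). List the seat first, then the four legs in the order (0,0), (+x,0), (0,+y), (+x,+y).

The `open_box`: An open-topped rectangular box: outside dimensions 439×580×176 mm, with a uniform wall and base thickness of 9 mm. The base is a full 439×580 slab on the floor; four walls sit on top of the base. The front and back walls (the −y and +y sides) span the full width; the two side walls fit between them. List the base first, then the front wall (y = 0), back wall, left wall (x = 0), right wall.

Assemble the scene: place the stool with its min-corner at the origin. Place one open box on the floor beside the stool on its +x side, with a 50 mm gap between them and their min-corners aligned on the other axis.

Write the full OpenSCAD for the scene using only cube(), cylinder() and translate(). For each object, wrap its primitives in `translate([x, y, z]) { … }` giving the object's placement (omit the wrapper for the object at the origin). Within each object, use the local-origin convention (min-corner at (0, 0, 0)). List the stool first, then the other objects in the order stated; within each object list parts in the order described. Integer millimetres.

translate([0, 0, 382]) cube([262, 357, 27]);
translate([16, 16, 0]) cylinder(h = 382, r = 16);
translate([246, 16, 0]) cylinder(h = 382, r = 16);
translate([16, 341, 0]) cylinder(h = 382, r = 16);
translate([246, 341, 0]) cylinder(h = 382, r = 16);
translate([312, 0, 0]) {
  cube([439, 580, 9]);
  translate([0, 0, 9]) cube([439, 9, 167]);
  translate([0, 571, 9]) cube([439, 9, 167]);
  translate([0, 9, 9]) cube([9, 562, 167]);
  translate([430, 9, 9]) cube([9, 562, 167]);
}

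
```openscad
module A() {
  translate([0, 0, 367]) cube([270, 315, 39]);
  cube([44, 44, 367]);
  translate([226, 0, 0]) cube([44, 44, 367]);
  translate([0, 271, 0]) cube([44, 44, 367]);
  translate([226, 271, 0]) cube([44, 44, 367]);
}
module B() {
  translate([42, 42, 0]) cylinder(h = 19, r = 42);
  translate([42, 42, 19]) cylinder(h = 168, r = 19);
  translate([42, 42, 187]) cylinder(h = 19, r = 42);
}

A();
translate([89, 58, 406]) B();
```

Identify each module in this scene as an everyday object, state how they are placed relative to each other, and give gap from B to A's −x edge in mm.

A is a stool. B is a spool. The spool is on top of the stool. The gap from the spool to the stool's −x edge is 89 mm.

The spool's min-x is at 89; the stool's min-x is 0; gap = 89 mm.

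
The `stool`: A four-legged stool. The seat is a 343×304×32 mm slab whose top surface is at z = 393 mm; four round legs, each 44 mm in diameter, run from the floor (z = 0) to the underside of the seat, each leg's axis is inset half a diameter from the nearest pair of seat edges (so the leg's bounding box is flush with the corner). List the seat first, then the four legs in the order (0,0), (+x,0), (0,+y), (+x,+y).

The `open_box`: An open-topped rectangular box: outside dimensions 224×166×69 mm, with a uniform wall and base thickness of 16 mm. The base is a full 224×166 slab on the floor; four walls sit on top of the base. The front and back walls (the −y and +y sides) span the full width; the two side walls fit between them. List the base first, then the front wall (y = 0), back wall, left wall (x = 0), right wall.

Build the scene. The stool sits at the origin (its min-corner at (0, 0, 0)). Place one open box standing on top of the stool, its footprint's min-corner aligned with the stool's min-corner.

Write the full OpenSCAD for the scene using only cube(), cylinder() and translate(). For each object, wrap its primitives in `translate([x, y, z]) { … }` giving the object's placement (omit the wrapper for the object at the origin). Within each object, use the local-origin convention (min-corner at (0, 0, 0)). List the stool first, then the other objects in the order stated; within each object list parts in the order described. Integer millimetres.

translate([0, 0, 361]) cube([343, 304, 32]);
translate([22, 22, 0]) cylinder(h = 361, r = 22);
translate([321, 22, 0]) cylinder(h = 361, r = 22);
translate([22, 282, 0]) cylinder(h = 361, r = 22);
translate([321, 282, 0]) cylinder(h = 361, r = 22);
translate([0, 0, 393]) {
  cube([224, 166, 16]);
  translate([0, 0, 16]) cube([224, 16, 53]);
  translate([0, 150, 16]) cube([224, 16, 53]);
  translate([0, 16, 16]) cube([16, 134, 53]);
  translate([208, 16, 16]) cube([16, 134, 53]);
}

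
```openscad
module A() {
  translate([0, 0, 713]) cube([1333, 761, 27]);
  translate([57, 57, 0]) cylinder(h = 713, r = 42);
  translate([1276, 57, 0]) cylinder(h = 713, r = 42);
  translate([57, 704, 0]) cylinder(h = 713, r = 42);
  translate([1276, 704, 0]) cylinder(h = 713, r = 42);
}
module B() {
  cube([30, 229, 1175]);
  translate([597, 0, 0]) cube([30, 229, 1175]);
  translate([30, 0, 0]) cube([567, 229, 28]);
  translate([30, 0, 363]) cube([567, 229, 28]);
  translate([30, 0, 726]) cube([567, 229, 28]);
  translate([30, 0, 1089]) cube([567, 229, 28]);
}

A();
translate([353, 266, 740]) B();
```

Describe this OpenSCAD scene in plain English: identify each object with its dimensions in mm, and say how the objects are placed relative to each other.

A is a table: top 1333 mm (x) × 761 mm (y), 27 mm thick, upper face at z = 740 mm, on four round legs of 84 mm diameter, each leg's bounding box inset 15 mm from the nearest pair of top edges, running from z = 0 to the bottom of the top.

B is an open bookshelf. Two side panels, each 30 mm thick, 229 mm deep and 1175 mm tall, stand 627 mm apart (outside-to-outside). Between them sit 4 shelves, each 28 mm thick and 229 mm deep, spanning the full gap between the sides. The bottom shelf rests on the floor (its underside at z = 0) and the clear gap between one shelf's top and the next shelf's underside is 335 mm.

The bookshelf is on top of the table, centred.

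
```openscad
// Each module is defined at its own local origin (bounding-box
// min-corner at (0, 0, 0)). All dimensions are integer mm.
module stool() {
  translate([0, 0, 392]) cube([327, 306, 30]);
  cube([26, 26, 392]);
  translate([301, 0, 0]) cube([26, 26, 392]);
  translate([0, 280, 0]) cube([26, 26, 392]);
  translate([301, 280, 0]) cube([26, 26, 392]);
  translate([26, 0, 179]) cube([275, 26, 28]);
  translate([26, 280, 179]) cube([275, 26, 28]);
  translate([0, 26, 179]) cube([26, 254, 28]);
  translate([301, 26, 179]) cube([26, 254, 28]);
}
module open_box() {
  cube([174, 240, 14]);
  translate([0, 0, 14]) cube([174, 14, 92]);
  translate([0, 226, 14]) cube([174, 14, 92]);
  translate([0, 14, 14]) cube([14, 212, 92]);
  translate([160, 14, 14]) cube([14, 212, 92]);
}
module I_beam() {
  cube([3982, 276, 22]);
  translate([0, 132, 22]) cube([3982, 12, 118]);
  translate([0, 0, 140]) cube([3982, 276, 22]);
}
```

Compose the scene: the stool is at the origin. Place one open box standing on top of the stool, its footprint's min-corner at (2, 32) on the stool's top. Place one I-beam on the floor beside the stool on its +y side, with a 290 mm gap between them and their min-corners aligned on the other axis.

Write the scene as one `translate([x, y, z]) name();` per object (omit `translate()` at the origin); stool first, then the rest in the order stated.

stool();
translate([2, 32, 422]) open_box();
translate([0, 596, 0]) I_beam();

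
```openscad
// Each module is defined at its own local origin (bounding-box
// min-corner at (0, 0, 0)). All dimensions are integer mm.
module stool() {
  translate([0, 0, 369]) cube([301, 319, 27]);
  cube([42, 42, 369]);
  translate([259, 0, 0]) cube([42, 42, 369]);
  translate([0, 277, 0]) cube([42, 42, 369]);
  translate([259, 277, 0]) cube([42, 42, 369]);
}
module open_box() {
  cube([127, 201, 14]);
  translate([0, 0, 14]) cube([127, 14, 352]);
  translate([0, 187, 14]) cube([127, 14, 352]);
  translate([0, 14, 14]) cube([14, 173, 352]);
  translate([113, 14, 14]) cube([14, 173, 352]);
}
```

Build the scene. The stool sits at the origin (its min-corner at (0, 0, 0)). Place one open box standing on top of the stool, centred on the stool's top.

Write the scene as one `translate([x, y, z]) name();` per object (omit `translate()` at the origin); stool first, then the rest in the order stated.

stool();
translate([87, 59, 396]) open_box();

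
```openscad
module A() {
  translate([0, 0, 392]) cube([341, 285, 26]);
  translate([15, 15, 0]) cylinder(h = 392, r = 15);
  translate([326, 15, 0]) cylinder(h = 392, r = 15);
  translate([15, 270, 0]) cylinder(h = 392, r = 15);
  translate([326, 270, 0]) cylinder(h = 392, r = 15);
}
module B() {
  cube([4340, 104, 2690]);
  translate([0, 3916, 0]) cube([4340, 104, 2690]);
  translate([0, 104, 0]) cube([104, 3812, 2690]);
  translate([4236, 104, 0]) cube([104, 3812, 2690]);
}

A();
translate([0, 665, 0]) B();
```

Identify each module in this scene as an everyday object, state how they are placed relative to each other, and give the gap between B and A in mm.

The house frame's nearest face is 380 mm from the stool's +y face.

A is a stool. B is a house frame. The house frame is on the floor beside the stool on its +y side. The gap between the house frame and the stool is 380 mm.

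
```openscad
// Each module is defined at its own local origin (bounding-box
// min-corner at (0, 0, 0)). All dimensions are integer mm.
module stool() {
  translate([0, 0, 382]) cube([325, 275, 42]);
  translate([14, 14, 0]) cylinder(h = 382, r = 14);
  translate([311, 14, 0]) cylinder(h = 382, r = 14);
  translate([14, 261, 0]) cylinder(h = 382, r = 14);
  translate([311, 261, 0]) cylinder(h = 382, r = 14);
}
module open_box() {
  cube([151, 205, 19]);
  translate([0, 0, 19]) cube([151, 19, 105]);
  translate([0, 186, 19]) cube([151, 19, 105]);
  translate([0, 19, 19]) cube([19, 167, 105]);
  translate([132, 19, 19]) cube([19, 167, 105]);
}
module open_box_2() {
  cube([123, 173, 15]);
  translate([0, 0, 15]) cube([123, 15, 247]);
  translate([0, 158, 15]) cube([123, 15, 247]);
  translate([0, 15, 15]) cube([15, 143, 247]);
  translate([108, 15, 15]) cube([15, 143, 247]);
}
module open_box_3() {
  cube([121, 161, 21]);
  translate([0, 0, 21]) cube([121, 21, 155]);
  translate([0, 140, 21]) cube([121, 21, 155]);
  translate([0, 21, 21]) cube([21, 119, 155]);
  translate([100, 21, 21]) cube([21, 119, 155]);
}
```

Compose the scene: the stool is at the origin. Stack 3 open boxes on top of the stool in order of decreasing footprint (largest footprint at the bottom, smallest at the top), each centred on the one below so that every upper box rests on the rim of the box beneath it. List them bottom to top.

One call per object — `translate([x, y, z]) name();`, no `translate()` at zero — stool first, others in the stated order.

stool();
translate([87, 35, 424]) open_box();
translate([101, 51, 548]) open_box_2();
translate([102, 57, 810]) open_box_3();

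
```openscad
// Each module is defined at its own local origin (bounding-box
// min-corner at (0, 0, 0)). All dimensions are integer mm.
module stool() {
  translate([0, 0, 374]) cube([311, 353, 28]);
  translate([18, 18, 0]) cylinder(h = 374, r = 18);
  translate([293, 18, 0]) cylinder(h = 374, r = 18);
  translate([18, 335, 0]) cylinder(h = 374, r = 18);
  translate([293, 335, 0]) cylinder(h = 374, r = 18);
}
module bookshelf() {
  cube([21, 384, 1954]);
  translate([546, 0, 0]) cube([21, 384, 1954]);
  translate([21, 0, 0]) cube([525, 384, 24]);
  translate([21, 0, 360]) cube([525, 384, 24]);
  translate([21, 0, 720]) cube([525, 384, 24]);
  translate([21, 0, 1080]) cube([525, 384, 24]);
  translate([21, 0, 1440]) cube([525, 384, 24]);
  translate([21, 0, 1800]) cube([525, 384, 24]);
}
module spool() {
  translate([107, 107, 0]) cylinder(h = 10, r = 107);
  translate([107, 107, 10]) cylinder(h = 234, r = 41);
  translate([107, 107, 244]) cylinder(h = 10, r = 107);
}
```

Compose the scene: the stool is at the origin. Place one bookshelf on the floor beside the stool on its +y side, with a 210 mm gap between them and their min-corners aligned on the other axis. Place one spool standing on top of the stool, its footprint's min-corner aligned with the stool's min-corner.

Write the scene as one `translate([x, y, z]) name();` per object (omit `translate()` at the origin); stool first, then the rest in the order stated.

stool();
translate([0, 563, 0]) bookshelf();
translate([0, 0, 402]) spool();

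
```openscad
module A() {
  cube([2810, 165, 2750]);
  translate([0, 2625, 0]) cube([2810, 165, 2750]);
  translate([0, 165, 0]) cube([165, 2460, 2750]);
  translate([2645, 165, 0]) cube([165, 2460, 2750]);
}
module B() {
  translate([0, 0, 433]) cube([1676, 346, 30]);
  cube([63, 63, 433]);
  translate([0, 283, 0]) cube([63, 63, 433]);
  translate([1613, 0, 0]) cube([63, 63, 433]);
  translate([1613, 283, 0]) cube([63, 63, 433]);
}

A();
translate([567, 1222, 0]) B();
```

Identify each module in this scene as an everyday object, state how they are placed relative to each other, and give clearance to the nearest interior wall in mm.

Clearances: x = 402, y = 1057; minimum 402 mm.

A is a house frame. B is a bench. The bench sits inside the house frame, centred. The clearance to the nearest interior wall is 402 mm.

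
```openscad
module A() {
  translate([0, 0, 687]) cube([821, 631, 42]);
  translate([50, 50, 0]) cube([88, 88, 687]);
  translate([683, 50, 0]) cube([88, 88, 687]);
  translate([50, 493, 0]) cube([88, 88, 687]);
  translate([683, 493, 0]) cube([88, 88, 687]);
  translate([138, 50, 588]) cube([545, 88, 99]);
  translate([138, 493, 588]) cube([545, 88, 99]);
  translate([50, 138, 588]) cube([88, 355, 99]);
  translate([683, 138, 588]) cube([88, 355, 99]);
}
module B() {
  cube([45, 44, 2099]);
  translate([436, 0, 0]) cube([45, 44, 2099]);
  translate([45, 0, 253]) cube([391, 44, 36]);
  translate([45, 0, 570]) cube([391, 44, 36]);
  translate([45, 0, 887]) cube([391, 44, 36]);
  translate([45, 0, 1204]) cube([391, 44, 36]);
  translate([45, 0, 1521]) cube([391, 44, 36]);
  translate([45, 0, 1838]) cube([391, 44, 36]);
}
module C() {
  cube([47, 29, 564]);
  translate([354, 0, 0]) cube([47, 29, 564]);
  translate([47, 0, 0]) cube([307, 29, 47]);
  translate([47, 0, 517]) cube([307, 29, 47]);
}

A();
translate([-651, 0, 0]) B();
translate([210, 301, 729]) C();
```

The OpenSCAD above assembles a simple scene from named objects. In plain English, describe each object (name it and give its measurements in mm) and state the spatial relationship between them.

A is a table: top 821 mm (x) × 631 mm (y), 42 mm thick, upper face at z = 729 mm, on four 88×88 mm square legs, each inset 50 mm from the nearest pair of top edges, running from z = 0 to the bottom of the top. Four apron rails, 88 mm thick and 99 mm tall, run between adjacent legs with their top edges flush with the underside of the top and their outer faces flush with the legs' outer faces.

B is a wooden ladder with two side rails of 45×44 mm section and 2099 mm height, set 481 mm apart overall. Between them run 6 rectangular rungs (44 mm deep, 36 mm thick), front faces flush with the rails' −y face. The bottom of the first rung is 253 mm above the floor and each subsequent rung is 317 mm higher than the one below.

C is a picture frame with a 307×470 mm rectangular opening (x by z) and a uniform 47 mm border on every side. Frame depth is 29 mm along y. It is built from two vertical stiles running the full outside height and two horizontal rails spanning the gap between the stiles.

The ladder is on the floor beside the table on its −x side. The picture frame is on top of the table, centred.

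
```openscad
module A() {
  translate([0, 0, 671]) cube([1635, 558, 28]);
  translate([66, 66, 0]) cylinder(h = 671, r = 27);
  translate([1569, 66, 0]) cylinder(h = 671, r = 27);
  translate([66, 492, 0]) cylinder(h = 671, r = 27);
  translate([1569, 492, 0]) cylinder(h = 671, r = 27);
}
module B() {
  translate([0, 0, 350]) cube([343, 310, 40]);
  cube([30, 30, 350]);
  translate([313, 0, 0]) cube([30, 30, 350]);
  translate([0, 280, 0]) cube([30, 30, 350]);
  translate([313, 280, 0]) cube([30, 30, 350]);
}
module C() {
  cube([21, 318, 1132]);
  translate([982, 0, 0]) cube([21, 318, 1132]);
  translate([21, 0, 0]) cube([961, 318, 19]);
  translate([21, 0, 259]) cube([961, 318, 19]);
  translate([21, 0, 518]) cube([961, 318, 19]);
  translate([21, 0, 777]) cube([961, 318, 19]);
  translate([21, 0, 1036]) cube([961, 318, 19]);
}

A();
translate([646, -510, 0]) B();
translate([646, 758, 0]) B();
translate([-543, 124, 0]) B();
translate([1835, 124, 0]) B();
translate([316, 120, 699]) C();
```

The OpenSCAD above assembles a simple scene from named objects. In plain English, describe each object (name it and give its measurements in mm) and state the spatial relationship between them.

A is a table with a 1635×558 mm rectangular top, 28 mm thick, top surface at z = 699 mm, supported by four round legs of 54 mm diameter, each leg's bounding box inset 39 mm from the nearest pair of top edges, running from the floor.

B is a four-legged stool. The seat is a 343×310×40 mm slab whose top surface is at z = 390 mm; four square legs, each 30×30 mm in cross-section, run from the floor (z = 0) to the underside of the seat, each flush with a corner of the seat.

C is an open bookshelf. Two side panels, each 21 mm thick, 318 mm deep and 1132 mm tall, stand 1003 mm apart (outside-to-outside). Between them sit 5 shelves, each 19 mm thick and 318 mm deep, spanning the full gap between the sides. The bottom shelf rests on the floor (its underside at z = 0) and the clear gap between one shelf's top and the next shelf's underside is 240 mm.

Four stools sit around the table at the −y, +y, −x, +x sides. The bookshelf is on top of the table, centred.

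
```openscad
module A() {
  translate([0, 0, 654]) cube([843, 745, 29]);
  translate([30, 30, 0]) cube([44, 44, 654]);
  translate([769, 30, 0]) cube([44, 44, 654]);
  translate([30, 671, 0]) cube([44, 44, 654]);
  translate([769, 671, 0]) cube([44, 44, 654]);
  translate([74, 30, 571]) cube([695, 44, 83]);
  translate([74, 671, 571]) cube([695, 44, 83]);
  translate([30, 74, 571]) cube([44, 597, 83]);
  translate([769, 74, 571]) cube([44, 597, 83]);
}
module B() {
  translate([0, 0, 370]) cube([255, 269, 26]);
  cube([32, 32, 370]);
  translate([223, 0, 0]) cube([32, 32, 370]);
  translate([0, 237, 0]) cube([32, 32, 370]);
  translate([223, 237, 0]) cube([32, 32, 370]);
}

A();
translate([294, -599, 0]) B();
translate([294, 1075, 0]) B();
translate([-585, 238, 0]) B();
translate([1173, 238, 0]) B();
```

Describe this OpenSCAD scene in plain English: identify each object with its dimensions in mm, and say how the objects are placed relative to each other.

A is a table with a 843×745 mm rectangular top, 29 mm thick, top surface at z = 683 mm, supported by four 44×44 mm square legs, each inset 30 mm from the nearest pair of top edges, running from the floor. Four apron rails, 44 mm thick and 83 mm tall, run between adjacent legs with their top edges flush with the underside of the top and their outer faces flush with the legs' outer faces.

B is a simple wooden stool: a rectangular seat 255 mm (x) by 269 mm (y), 26 mm thick, top face at z = 396 mm, on four square legs, each 32×32 mm in cross-section. The legs rest on z = 0, each flush with a corner of the seat.

Four stools sit around the table at the −y, +y, −x, +x sides.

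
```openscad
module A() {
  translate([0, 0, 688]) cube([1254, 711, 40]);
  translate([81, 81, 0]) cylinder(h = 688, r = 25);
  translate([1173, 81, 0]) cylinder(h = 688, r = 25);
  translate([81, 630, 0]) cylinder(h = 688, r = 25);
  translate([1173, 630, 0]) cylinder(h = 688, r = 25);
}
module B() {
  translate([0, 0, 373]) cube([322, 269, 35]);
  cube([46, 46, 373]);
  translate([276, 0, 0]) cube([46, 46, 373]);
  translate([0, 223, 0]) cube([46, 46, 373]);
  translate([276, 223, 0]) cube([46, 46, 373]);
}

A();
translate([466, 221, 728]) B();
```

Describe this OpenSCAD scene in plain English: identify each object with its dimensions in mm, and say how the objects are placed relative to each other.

A is a table with a 1254×711 mm rectangular top, 40 mm thick, top surface at z = 728 mm, supported by four round legs of 50 mm diameter, each leg's bounding box inset 56 mm from the nearest pair of top edges, running from the floor.

B is a four-legged stool. The seat is 322×269 mm, 35 mm thick, top at z = 408 mm. It stands on four square legs, each 46×46 mm in cross-section, from z = 0 to the seat underside, each flush with a corner of the seat.

The stool is on top of the table, centred.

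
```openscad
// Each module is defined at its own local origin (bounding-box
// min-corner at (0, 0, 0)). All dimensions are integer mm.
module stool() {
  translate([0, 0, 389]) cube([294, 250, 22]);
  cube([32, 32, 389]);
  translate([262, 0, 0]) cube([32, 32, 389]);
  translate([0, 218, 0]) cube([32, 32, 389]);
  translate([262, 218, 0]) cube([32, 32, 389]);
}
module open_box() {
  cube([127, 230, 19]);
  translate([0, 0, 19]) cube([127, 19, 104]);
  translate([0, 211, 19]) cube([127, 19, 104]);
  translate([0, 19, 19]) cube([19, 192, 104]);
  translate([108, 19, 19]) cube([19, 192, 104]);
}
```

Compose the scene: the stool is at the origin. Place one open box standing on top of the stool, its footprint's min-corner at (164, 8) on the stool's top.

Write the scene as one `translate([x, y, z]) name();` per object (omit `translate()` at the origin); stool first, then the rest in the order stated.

stool();
translate([164, 8, 411]) open_box();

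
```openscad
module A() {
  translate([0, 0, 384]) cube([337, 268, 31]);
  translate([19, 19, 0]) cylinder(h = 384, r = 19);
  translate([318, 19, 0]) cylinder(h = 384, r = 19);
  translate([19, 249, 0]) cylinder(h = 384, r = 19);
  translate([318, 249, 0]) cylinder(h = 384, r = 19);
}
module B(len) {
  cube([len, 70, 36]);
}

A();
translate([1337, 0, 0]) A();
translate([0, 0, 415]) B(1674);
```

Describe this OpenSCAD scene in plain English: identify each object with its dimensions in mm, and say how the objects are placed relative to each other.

A is a four-legged stool. The seat is 337×268 mm, 31 mm thick, top at z = 415 mm. It stands on four round legs, each 38 mm in diameter, from z = 0 to the seat underside, each leg's axis is inset half a diameter from the nearest pair of seat edges (so the leg's bounding box is flush with the corner).

B is a rectangular beam 1674 mm long (x), 70 mm deep (y), 36 mm thick (z).

The beam spans the tops of two stools placed 1000 mm apart, resting at z = 415 mm.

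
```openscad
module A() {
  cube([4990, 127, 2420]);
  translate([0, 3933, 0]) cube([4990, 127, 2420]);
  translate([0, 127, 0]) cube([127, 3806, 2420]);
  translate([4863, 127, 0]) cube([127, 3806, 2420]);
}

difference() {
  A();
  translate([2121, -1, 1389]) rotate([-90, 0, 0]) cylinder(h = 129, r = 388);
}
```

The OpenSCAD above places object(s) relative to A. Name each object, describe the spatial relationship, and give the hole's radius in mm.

A is a house frame. The house frame has a circular hole through its front wall. The hole's radius is 388 mm.

The subtracted cylinder has r = 388 mm.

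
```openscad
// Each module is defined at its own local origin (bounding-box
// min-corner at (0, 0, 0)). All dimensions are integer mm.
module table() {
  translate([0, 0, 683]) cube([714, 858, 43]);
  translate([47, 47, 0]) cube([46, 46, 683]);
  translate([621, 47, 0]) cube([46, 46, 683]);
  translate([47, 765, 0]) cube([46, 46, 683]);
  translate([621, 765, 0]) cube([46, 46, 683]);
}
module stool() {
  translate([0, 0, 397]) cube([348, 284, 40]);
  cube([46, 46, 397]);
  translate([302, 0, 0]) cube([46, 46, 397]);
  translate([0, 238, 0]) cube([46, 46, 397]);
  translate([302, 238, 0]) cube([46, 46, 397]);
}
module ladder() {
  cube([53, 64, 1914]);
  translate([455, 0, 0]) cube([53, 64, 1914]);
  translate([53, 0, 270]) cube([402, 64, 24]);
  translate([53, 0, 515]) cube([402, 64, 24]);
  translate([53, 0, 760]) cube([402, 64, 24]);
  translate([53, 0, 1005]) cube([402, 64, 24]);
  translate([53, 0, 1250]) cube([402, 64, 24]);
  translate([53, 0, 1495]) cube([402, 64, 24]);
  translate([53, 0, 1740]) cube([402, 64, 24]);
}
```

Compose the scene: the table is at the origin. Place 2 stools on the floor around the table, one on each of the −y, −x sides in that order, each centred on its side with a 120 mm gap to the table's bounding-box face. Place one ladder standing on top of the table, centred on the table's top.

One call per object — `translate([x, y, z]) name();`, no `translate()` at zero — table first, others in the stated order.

table();
translate([183, -404, 0]) stool();
translate([-468, 287, 0]) stool();
translate([103, 397, 726]) ladder();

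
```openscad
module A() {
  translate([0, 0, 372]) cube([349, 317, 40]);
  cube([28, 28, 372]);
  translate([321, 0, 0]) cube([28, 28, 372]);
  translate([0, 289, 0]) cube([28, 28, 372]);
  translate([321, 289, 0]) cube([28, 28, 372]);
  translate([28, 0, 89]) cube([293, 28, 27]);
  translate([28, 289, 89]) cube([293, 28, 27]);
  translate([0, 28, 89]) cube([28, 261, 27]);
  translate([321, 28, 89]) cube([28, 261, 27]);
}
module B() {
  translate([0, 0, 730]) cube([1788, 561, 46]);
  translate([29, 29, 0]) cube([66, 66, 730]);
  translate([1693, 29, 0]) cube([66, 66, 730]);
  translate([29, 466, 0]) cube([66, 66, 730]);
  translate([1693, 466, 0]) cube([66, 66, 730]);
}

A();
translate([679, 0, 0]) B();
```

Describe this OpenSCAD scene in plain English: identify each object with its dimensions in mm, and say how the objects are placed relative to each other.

A is a simple wooden stool: a rectangular seat 349 mm (x) by 317 mm (y), 40 mm thick, top face at z = 412 mm, on four square legs, each 28×28 mm in cross-section. The legs rest on z = 0, each flush with a corner of the seat. Four stretchers, 28 mm wide and 27 mm tall, connect adjacent legs with their undersides at z = 89 mm, each running between the inner faces of the legs it joins and aligned with the legs' outer faces on the other axis.

B is a table: top 1788 mm (x) × 561 mm (y), 46 mm thick, upper face at z = 776 mm, on four 66×66 mm square legs, each inset 29 mm from the nearest pair of top edges, running from z = 0 to the bottom of the top.

The table is on the floor beside the stool on its +x side.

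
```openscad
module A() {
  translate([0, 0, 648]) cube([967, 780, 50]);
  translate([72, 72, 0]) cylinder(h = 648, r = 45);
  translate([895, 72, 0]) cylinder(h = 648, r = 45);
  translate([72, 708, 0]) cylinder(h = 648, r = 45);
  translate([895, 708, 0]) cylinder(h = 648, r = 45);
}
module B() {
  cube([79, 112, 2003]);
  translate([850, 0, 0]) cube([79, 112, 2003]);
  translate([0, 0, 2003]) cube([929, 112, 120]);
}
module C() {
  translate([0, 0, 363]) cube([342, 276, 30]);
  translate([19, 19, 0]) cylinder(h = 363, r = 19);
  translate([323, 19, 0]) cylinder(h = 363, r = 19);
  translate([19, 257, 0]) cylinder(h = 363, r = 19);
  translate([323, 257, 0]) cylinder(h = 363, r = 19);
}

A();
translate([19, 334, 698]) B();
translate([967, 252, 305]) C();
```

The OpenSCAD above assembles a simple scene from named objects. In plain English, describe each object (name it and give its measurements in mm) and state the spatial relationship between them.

A is a rectangular dining table. The top is 967×780×50 mm with its upper surface at z = 698 mm. It stands on four round legs of 90 mm diameter, each leg's bounding box inset 27 mm from the nearest pair of top edges, running from the floor to the underside of the top.

B is a rectangular door frame: two vertical jambs of 79×112 mm section, 2003 mm tall, with a clear opening 771 mm wide between their inner faces. A header 120 mm tall and 112 mm deep lies on top of the jambs and spans the full outside width.

C is a four-legged stool. The seat is 342×276 mm, 30 mm thick, top at z = 393 mm. It stands on four round legs, each 38 mm in diameter, from z = 0 to the seat underside, each leg's axis is inset half a diameter from the nearest pair of seat edges (so the leg's bounding box is flush with the corner).

The door frame is on top of the table, centred. The stool is beside the table with their tops flush at z = 698.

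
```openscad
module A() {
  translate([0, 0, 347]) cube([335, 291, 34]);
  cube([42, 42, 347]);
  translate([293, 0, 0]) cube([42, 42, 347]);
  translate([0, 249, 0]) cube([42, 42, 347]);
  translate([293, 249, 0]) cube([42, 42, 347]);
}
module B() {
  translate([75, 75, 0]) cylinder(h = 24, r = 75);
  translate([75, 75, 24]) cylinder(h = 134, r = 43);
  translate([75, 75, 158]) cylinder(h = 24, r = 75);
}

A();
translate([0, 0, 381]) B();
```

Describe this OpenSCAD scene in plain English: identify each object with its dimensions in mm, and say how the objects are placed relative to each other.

A is a simple wooden stool: a rectangular seat 335 mm (x) by 291 mm (y), 34 mm thick, top face at z = 381 mm, on four square legs, each 42×42 mm in cross-section. The legs rest on z = 0, each flush with a corner of the seat.

B is a spool: two coaxial disc flanges of radius 75 mm and thickness 24 mm, joined by a core cylinder of radius 43 mm and height 134 mm. The lower flange rests on z = 0 and the three cylinders share a vertical axis.

The spool is on top of the stool.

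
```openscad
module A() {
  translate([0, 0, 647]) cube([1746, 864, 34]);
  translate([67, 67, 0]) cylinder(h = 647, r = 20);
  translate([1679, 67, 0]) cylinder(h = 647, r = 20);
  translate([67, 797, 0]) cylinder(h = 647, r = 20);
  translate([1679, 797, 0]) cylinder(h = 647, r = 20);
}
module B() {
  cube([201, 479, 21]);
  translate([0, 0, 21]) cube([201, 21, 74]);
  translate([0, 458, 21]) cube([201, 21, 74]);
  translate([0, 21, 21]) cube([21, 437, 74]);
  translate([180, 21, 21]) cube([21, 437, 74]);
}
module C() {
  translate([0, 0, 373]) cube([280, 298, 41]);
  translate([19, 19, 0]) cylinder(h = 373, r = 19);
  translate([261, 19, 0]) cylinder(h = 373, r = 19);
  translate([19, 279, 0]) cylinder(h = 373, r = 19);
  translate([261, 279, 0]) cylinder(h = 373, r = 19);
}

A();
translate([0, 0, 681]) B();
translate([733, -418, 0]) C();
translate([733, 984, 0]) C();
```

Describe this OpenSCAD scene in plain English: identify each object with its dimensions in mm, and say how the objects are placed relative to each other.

A is a rectangular dining table. The top is 1746×864×34 mm with its upper surface at z = 681 mm. It stands on four round legs of 40 mm diameter, each leg's bounding box inset 47 mm from the nearest pair of top edges, running from the floor to the underside of the top.

B is an open-topped rectangular box: outside dimensions 201×479×95 mm, with a uniform wall and base thickness of 21 mm. The base is a full 201×479 slab on the floor; four walls sit on top of the base. The front and back walls (the −y and +y sides) span the full width; the two side walls fit between them.

C is a four-legged stool. The seat is 280×298 mm, 41 mm thick, top at z = 414 mm. It stands on four round legs, each 38 mm in diameter, from z = 0 to the seat underside, each leg's axis is inset half a diameter from the nearest pair of seat edges (so the leg's bounding box is flush with the corner).

The open box is on top of the table. Two stools sit around the table at the −y, +y sides.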